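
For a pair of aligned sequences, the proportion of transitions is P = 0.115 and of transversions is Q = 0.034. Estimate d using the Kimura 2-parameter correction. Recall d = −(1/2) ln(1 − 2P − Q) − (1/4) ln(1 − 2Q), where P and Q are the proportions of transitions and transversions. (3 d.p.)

0.171

Under the Kimura two-parameter model, d = −½ ln(1 − 2P − Q) − ¼ ln(1 − 2Q).
1 − 2P − Q = 0.736, giving −½ ln(0.736) = 0.153263.
1 − 2Q = 0.932, giving −¼ ln(0.932) = 0.017606.
d = 0.153263 + 0.017606 = 0.170869.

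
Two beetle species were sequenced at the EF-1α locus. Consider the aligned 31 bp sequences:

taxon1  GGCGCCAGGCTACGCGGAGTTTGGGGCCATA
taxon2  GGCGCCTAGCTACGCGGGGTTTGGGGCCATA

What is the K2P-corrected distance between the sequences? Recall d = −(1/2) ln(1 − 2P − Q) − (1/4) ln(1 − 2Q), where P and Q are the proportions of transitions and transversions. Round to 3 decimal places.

0.105

Of 31 sites, 2 differences are transitions and 1 are transversions, so P = 2/31 ≈ 0.064516 and Q = 1/31 ≈ 0.032258.
Under the Kimura two-parameter model, d = −½ ln(1 − 2P − Q) − ¼ ln(1 − 2Q).
1 − 2P − Q = 0.83871, giving −½ ln(0.83871) = 0.087945.
1 − 2Q = 0.935484, giving −¼ ln(0.935484) = 0.016673.
d = 0.087945 + 0.016673 = 0.104618.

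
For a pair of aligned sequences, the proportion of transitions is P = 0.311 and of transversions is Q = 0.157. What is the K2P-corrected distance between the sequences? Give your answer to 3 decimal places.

0.849

Under the Kimura two-parameter model, d = −½ ln(1 − 2P − Q) − ¼ ln(1 − 2Q).
1 − 2P − Q = 0.221, giving −½ ln(0.221) = 0.754796.
1 − 2Q = 0.686, giving −¼ ln(0.686) = 0.094219.
d = 0.754796 + 0.094219 = 0.849015.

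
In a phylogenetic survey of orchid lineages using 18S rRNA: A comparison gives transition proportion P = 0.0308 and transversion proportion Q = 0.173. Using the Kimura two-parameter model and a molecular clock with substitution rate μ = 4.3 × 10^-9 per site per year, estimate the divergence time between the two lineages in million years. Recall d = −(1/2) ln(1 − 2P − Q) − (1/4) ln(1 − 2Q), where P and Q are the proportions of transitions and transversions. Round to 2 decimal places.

Under the Kimura two-parameter model, d = −½ ln(1 − 2P − Q) − ¼ ln(1 − 2Q).
1 − 2P − Q = 0.7654, giving −½ ln(0.7654) = 0.133678.
1 − 2Q = 0.654, giving −¼ ln(0.654) = 0.106162.
d = 0.133678 + 0.106162 = 0.239840.
Under a molecular clock d = 2μt, so t = d/(2μ) = 0.239840 / (2 × 4.3 × 10^-9) = 27.89 million years.

27.89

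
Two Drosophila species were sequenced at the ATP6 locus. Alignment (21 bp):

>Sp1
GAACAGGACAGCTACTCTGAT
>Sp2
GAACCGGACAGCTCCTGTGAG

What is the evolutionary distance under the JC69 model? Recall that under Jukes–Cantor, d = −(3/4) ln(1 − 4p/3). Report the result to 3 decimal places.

The sequences differ at 4 of 21 sites (5, 14, 17, 21), so p = 4/21 ≈ 0.190476.
d = −(3/4) ln(1 − 4p/3) = −0.75 ln(1 − 0.253968) = −0.75 ln(0.746032)
  = −0.75 × (-0.292987) = 0.219740 substitutions/site.

0.220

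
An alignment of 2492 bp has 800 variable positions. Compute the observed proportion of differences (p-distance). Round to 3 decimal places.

0.321

p = 800/2492 = 0.321027… ≈ 0.321 (to 3 d.p.).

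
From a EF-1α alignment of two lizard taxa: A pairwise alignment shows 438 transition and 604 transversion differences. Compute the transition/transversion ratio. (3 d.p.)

0.725

R = 438/604 = 0.725165… ≈ 0.725 (to 3 d.p.).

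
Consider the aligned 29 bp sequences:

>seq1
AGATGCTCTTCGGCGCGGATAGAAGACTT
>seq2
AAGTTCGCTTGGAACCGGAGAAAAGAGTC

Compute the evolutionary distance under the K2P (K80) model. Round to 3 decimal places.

0.606

Of 29 sites, 5 differences are transitions and 7 are transversions, so P = 5/29 ≈ 0.172414 and Q = 7/29 ≈ 0.241379.
Under the Kimura two-parameter model, d = −½ ln(1 − 2P − Q) − ¼ ln(1 − 2Q).
1 − 2P − Q = 0.413793, giving −½ ln(0.413793) = 0.441195.
1 − 2Q = 0.517242, giving −¼ ln(0.517242) = 0.164811.
d = 0.441195 + 0.164811 = 0.606006.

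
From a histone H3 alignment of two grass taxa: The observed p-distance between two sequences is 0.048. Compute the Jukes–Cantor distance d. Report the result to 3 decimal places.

d = −(3/4) ln(1 − 4p/3) = −0.75 ln(1 − 0.064) = −0.75 ln(0.936)
  = −0.75 × (-0.066140) = 0.049605 substitutions/site.

0.050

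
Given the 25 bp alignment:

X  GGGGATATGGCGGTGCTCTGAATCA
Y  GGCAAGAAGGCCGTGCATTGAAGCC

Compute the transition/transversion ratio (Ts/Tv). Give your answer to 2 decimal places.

0.29

Transitions are A↔G and C↔T; transversions are all other mismatches.
Transitions: 2. Transversions: 7.
R = 2/7 = 0.285714… ≈ 0.29 (to 2 d.p.).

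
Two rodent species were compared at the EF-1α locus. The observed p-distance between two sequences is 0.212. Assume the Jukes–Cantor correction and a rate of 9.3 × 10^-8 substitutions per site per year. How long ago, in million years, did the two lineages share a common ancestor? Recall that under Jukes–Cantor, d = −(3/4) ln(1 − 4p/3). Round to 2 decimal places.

d = −(3/4) ln(1 − 4p/3) = −0.75 ln(1 − 0.282667) = −0.75 ln(0.717333)
  = −0.75 × (-0.332215) = 0.249161 substitutions/site.
Under a molecular clock d = 2μt, so t = d/(2μ) = 0.249161 / (2 × 9.3 × 10^-8) = 1.34 million years.

1.34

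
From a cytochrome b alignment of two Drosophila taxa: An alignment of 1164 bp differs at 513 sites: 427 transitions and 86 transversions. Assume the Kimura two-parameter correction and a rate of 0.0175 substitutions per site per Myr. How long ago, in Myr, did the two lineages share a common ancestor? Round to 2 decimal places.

24.68

P = 427/1164 ≈ 0.366838 and Q = 86/1164 ≈ 0.073883.
Under the Kimura two-parameter model, d = −½ ln(1 − 2P − Q) − ¼ ln(1 − 2Q).
1 − 2P − Q = 0.192441, giving −½ ln(0.192441) = 0.823983.
1 − 2Q = 0.852234, giving −¼ ln(0.852234) = 0.039974.
d = 0.823983 + 0.039974 = 0.863957.
Under a molecular clock d = 2μt, so t = d/(2μ) = 0.863957 / (2 × 0.0175) = 24.68 Myr.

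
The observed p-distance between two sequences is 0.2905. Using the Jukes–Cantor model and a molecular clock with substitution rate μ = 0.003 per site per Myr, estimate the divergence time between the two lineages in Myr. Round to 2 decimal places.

61.24

d = −(3/4) ln(1 − 4p/3) = −0.75 ln(1 − 0.387333) = −0.75 ln(0.612667)
  = −0.75 × (-0.489934) = 0.367451 substitutions/site.
Under a molecular clock d = 2μt, so t = d/(2μ) = 0.367451 / (2 × 0.003) = 61.24 Myr.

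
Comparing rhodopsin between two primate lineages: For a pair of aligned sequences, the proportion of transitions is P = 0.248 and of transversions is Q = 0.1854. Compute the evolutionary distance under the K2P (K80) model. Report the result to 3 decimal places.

0.688

Under the Kimura two-parameter model, d = −½ ln(1 − 2P − Q) − ¼ ln(1 − 2Q).
1 − 2P − Q = 0.3186, giving −½ ln(0.3186) = 0.571909.
1 − 2Q = 0.6292, giving −¼ ln(0.6292) = 0.115827.
d = 0.571909 + 0.115827 = 0.687736.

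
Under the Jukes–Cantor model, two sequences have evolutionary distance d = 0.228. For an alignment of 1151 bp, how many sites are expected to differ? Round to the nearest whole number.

Invert JC69: p = (3/4)(1 − e^(−4d/3)) = 0.75 × (1 − e^(-0.304)) = 0.75 × (1 − 0.737861) = 0.196604.
Expected differing sites = pL ≈ 0.196604 × 1151 = 226.291204 ≈ 226.

226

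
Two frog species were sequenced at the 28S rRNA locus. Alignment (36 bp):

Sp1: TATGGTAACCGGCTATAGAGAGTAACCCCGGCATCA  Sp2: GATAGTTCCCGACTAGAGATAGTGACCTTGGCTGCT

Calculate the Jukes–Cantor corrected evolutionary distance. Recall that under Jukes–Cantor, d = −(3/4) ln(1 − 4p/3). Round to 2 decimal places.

The sequences differ at 13 of 36 sites, so p = 13/36 ≈ 0.361111.
d = −(3/4) ln(1 − 4p/3) = −0.75 ln(1 − 0.481481) = −0.75 ln(0.518519)
  = −0.75 × (-0.656779) = 0.492584 substitutions/site.

0.49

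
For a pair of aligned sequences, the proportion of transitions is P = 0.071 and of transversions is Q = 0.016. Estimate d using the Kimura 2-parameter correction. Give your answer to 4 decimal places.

0.0941

Under the Kimura two-parameter model, d = −½ ln(1 − 2P − Q) − ¼ ln(1 − 2Q).
1 − 2P − Q = 0.842, giving −½ ln(0.842) = 0.085988.
1 − 2Q = 0.968, giving −¼ ln(0.968) = 0.008131.
d = 0.085988 + 0.008131 = 0.094119.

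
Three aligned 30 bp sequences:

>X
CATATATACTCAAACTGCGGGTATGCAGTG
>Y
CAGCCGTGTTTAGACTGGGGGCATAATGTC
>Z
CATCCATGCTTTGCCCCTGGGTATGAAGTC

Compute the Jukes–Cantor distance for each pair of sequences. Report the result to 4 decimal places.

X–Y: 14/30 sites differ → p ≈ 0.466667, d = −0.75 ln(1 − 0.622223) = 0.730088 ≈ 0.7301.
X–Z: 12/30 sites differ → p = 0.4, d = −0.75 ln(1 − 0.533333) = 0.571605 ≈ 0.5716.
Y–Z: 11/30 sites differ → p ≈ 0.366667, d = −0.75 ln(1 − 0.488889) = 0.503376 ≈ 0.5034.

d(X,Y) = 0.7301, d(X,Z) = 0.5716, d(Y,Z) = 0.5034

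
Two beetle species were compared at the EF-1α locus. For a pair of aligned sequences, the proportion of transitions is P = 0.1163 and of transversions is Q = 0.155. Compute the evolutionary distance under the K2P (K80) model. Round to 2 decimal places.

Under the Kimura two-parameter model, d = −½ ln(1 − 2P − Q) − ¼ ln(1 − 2Q).
1 − 2P − Q = 0.6124, giving −½ ln(0.6124) = 0.245185.
1 − 2Q = 0.69, giving −¼ ln(0.69) = 0.092766.
d = 0.245185 + 0.092766 = 0.337951.

0.34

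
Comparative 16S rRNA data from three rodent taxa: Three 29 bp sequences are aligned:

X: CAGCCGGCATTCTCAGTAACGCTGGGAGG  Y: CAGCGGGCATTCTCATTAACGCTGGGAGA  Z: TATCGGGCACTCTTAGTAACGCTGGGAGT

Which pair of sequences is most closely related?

X and Y

X–Y: 3/29 differ, p = 0.103, d = 0.111.
X–Z: 6/29 differ, p = 0.207, d = 0.242.
Y–Z: 6/29 differ, p = 0.207, d = 0.242.
The smallest distance is between X and Y.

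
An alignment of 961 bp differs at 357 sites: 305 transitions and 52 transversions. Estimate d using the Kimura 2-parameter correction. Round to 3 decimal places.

P = 305/961 ≈ 0.317378 and Q = 52/961 ≈ 0.05411.
Under the Kimura two-parameter model, d = −½ ln(1 − 2P − Q) − ¼ ln(1 − 2Q).
1 − 2P − Q = 0.311134, giving −½ ln(0.311134) = 0.583766.
1 − 2Q = 0.89178, giving −¼ ln(0.89178) = 0.028634.
d = 0.583766 + 0.028634 = 0.612400.

0.612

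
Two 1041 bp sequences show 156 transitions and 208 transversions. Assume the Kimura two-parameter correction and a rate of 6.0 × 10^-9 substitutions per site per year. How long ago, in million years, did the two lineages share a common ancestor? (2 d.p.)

39.47

P = 156/1041 ≈ 0.149856 and Q = 208/1041 ≈ 0.199808.
Under the Kimura two-parameter model, d = −½ ln(1 − 2P − Q) − ¼ ln(1 − 2Q).
1 − 2P − Q = 0.50048, giving −½ ln(0.50048) = 0.346094.
1 − 2Q = 0.600384, giving −¼ ln(0.600384) = 0.127546.
d = 0.346094 + 0.127546 = 0.473640.
Under a molecular clock d = 2μt, so t = d/(2μ) = 0.473640 / (2 × 6.0 × 10^-9) = 39.47 million years.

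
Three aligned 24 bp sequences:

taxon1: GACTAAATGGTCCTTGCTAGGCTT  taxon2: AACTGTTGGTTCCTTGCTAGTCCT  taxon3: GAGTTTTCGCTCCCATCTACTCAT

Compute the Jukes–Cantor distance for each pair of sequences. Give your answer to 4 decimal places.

d(taxon1,taxon2) = 0.4408, d(taxon1,taxon3) = 0.8240, d(taxon2,taxon3) = 0.6082

taxon1–taxon2: 8/24 sites differ → p ≈ 0.333333, d = −0.75 ln(1 − 0.444444) = 0.440839 ≈ 0.4408.
taxon1–taxon3: 12/24 sites differ → p = 0.5, d = −0.75 ln(1 − 0.666667) = 0.823960 ≈ 0.8240.
taxon2–taxon3: 10/24 sites differ → p ≈ 0.416667, d = −0.75 ln(1 − 0.555556) = 0.608198 ≈ 0.6082.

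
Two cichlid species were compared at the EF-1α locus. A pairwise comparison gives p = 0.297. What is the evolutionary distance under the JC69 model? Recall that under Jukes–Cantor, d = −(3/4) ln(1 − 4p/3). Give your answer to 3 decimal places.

0.378

d = −(3/4) ln(1 − 4p/3) = −0.75 ln(1 − 0.396) = −0.75 ln(0.604)
  = −0.75 × (-0.504181) = 0.378136 substitutions/site.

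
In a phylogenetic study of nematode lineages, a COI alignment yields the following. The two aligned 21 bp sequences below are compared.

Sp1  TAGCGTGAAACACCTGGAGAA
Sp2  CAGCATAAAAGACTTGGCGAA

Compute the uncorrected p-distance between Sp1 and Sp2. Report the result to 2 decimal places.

0.29

The sequences differ at 6 of 21 positions (sites 1, 5, 7, 11, 14, 18).
p = 6/21 = 0.285714… ≈ 0.29 (to 2 d.p.).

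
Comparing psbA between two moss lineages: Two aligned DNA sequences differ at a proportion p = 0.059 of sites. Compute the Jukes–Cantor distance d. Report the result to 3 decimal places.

d = −(3/4) ln(1 − 4p/3) = −0.75 ln(1 − 0.078667) = −0.75 ln(0.921333)
  = −0.75 × (-0.081934) = 0.061451 substitutions/site.

0.061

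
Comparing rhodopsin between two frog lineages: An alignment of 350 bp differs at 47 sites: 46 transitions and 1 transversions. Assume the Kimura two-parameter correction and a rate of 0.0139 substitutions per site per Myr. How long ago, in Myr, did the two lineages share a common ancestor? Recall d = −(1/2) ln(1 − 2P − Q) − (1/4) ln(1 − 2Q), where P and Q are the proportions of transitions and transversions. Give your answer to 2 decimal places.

5.61

P = 46/350 ≈ 0.131429 and Q = 1/350 ≈ 0.002857.
Under the Kimura two-parameter model, d = −½ ln(1 − 2P − Q) − ¼ ln(1 − 2Q).
1 − 2P − Q = 0.734285, giving −½ ln(0.734285) = 0.154429.
1 − 2Q = 0.994286, giving −¼ ln(0.994286) = 0.001433.
d = 0.154429 + 0.001433 = 0.155862.
Under a molecular clock d = 2μt, so t = d/(2μ) = 0.155862 / (2 × 0.0139) = 5.61 Myr.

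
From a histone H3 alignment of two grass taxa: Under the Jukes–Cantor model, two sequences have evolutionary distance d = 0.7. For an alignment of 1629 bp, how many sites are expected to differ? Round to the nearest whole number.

Invert JC69: p = (3/4)(1 − e^(−4d/3)) = 0.75 × (1 − e^(-0.933333)) = 0.75 × (1 − 0.393241) = 0.455069.
Expected differing sites = pL ≈ 0.455069 × 1629 = 741.307401 ≈ 741.

741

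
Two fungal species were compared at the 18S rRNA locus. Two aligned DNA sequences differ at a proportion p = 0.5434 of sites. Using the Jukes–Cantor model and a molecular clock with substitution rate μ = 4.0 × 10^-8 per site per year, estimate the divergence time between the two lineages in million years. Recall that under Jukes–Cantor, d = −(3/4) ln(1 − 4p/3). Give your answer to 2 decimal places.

d = −(3/4) ln(1 − 4p/3) = −0.75 ln(1 − 0.724533) = −0.75 ln(0.275467)
  = −0.75 × (-1.289287) = 0.966965 substitutions/site.
Under a molecular clock d = 2μt, so t = d/(2μ) = 0.966965 / (2 × 4.0 × 10^-8) = 12.09 million years.

12.09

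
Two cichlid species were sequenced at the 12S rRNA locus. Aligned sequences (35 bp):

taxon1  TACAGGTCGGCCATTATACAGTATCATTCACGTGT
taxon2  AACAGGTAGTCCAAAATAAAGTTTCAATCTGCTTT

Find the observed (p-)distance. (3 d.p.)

The sequences differ at 12 of 35 positions.
p = 12/35 = 0.342857… ≈ 0.343 (to 3 d.p.).

0.343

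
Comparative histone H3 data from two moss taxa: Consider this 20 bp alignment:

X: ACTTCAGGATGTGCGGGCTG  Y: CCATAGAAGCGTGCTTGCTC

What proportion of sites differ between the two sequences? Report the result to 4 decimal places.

The sequences differ at 11 of 20 positions.
p = 11/20 = 0.5500.

0.5500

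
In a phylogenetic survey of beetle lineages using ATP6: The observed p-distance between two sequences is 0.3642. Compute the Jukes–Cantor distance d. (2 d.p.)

d = −(3/4) ln(1 − 4p/3) = −0.75 ln(1 − 0.4856) = −0.75 ln(0.5144)
  = −0.75 × (-0.664754) = 0.498566 substitutions/site.

0.50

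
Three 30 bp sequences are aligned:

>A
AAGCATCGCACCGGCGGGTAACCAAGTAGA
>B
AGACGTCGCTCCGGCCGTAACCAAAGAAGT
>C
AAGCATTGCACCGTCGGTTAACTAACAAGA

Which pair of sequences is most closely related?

A and C

A–B: 11/30 differ, p = 0.367, d = 0.503.
A–C: 6/30 differ, p = 0.200, d = 0.233.
B–C: 12/30 differ, p = 0.400, d = 0.572.
The smallest distance is between A and C.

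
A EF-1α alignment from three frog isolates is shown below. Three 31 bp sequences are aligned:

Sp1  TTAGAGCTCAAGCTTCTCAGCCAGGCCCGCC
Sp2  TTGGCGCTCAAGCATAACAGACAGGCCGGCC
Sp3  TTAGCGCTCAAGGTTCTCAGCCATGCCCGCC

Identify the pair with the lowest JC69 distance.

Sp1–Sp2: 7/31 differ, p = 0.226, d = 0.269.
Sp1–Sp3: 3/31 differ, p = 0.097, d = 0.104.
Sp2–Sp3: 8/31 differ, p = 0.258, d = 0.316.
The smallest distance is between Sp1 and Sp3.

Sp1 and Sp3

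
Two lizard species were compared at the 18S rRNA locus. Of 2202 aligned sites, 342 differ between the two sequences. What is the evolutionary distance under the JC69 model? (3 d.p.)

p = 342/2202 ≈ 0.155313.
d = −(3/4) ln(1 − 4p/3) = −0.75 ln(1 − 0.207084) = −0.75 ln(0.792916)
  = −0.75 × (-0.232038) = 0.174029 substitutions/site.

0.174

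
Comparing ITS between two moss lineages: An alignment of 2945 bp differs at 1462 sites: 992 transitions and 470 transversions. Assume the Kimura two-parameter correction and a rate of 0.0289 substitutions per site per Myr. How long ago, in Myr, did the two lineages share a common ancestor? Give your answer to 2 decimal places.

P = 992/2945 ≈ 0.336842 and Q = 470/2945 ≈ 0.159593.
Under the Kimura two-parameter model, d = −½ ln(1 − 2P − Q) − ¼ ln(1 − 2Q).
1 − 2P − Q = 0.166723, giving −½ ln(0.166723) = 0.895711.
1 − 2Q = 0.680814, giving −¼ ln(0.680814) = 0.096117.
d = 0.895711 + 0.096117 = 0.991828.
Under a molecular clock d = 2μt, so t = d/(2μ) = 0.991828 / (2 × 0.0289) = 17.16 Myr.

17.16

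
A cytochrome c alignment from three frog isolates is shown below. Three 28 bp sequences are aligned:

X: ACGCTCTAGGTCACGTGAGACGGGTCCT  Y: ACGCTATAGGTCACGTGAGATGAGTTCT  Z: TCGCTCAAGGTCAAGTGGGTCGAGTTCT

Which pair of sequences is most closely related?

X–Y: 4/28 differ, p = 0.143, d = 0.158.
X–Z: 7/28 differ, p = 0.250, d = 0.304.
Y–Z: 7/28 differ, p = 0.250, d = 0.304.
The smallest distance is between X and Y.

X and Y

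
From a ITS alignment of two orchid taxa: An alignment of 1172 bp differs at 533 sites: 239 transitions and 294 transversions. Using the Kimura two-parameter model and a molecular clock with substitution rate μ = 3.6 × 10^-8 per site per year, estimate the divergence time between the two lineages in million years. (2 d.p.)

P = 239/1172 ≈ 0.203925 and Q = 294/1172 ≈ 0.250853.
Under the Kimura two-parameter model, d = −½ ln(1 − 2P − Q) − ¼ ln(1 − 2Q).
1 − 2P − Q = 0.341297, giving −½ ln(0.341297) = 0.537501.
1 − 2Q = 0.498294, giving −¼ ln(0.498294) = 0.174141.
d = 0.537501 + 0.174141 = 0.711642.
Under a molecular clock d = 2μt, so t = d/(2μ) = 0.711642 / (2 × 3.6 × 10^-8) = 9.88 million years.

9.88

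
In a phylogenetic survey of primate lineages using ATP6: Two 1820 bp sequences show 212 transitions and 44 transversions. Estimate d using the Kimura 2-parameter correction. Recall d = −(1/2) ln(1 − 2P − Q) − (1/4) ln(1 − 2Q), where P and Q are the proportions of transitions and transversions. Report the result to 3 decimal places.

P = 212/1820 ≈ 0.116484 and Q = 44/1820 ≈ 0.024176.
Under the Kimura two-parameter model, d = −½ ln(1 − 2P − Q) − ¼ ln(1 − 2Q).
1 − 2P − Q = 0.742856, giving −½ ln(0.742856) = 0.148627.
1 − 2Q = 0.951648, giving −¼ ln(0.951648) = 0.012390.
d = 0.148627 + 0.012390 = 0.161017.

0.161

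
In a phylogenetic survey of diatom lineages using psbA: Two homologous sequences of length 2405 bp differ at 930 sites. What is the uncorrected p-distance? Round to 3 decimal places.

p = 930/2405 = 0.386694… ≈ 0.387 (to 3 d.p.).

0.387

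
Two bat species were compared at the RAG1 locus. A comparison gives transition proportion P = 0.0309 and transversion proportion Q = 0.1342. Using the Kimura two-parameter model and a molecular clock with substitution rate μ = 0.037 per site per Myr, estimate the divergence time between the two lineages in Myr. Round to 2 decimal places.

2.53

Under the Kimura two-parameter model, d = −½ ln(1 − 2P − Q) − ¼ ln(1 − 2Q).
1 − 2P − Q = 0.804, giving −½ ln(0.804) = 0.109078.
1 − 2Q = 0.7316, giving −¼ ln(0.7316) = 0.078130.
d = 0.109078 + 0.078130 = 0.187208.
Under a molecular clock d = 2μt, so t = d/(2μ) = 0.187208 / (2 × 0.037) = 2.53 Myr.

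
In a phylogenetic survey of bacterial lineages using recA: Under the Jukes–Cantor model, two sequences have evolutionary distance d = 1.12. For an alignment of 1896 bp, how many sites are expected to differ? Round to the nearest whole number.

Invert JC69: p = (3/4)(1 − e^(−4d/3)) = 0.75 × (1 − e^(-1.493333)) = 0.75 × (1 − 0.224623) = 0.581533.
Expected differing sites = pL ≈ 0.581533 × 1896 = 1102.586568 ≈ 1103.

1103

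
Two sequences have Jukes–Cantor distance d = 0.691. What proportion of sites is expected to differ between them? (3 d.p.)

p = (3/4)(1 − e^(−4d/3)) = 0.75 × (1 − e^(-0.921333)) = 0.75 × (1 − 0.397988) = 0.451509.

0.452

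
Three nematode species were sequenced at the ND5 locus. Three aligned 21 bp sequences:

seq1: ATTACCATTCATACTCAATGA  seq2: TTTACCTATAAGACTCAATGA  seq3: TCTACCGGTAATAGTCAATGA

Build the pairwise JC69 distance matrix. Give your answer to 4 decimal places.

seq1–seq2: 5/21 sites differ → p ≈ 0.238095, d = −0.75 ln(1 − 0.31746) = 0.286451 ≈ 0.2865.
seq1–seq3: 6/21 sites differ → p ≈ 0.285714, d = −0.75 ln(1 − 0.380952) = 0.359679 ≈ 0.3597.
seq2–seq3: 5/21 sites differ → p ≈ 0.238095, d = −0.75 ln(1 − 0.31746) = 0.286451 ≈ 0.2865.

d(seq1,seq2) = 0.2865, d(seq1,seq3) = 0.3597, d(seq2,seq3) = 0.2865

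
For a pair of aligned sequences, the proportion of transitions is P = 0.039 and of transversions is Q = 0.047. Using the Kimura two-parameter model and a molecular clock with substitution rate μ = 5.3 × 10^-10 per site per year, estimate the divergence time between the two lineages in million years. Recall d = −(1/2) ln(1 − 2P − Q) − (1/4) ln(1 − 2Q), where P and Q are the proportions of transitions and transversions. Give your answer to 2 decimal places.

86.27

Under the Kimura two-parameter model, d = −½ ln(1 − 2P − Q) − ¼ ln(1 − 2Q).
1 − 2P − Q = 0.875, giving −½ ln(0.875) = 0.066766.
1 − 2Q = 0.906, giving −¼ ln(0.906) = 0.024679.
d = 0.066766 + 0.024679 = 0.091445.
Under a molecular clock d = 2μt, so t = d/(2μ) = 0.091445 / (2 × 5.3 × 10^-10) = 86.27 million years.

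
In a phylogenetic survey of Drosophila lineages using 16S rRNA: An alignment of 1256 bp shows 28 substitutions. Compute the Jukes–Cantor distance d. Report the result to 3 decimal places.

0.023

p = 28/1256 ≈ 0.022293.
d = −(3/4) ln(1 − 4p/3) = −0.75 ln(1 − 0.029724) = −0.75 ln(0.970276)
  = −0.75 × (-0.030175) = 0.022631 substitutions/site.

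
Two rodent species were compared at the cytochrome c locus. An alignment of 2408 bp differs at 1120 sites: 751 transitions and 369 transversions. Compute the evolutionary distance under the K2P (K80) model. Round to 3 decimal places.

P = 751/2408 ≈ 0.311877 and Q = 369/2408 ≈ 0.153239.
Under the Kimura two-parameter model, d = −½ ln(1 − 2P − Q) − ¼ ln(1 − 2Q).
1 − 2P − Q = 0.223007, giving −½ ln(0.223007) = 0.750276.
1 − 2Q = 0.693522, giving −¼ ln(0.693522) = 0.091493.
d = 0.750276 + 0.091493 = 0.841769.

0.842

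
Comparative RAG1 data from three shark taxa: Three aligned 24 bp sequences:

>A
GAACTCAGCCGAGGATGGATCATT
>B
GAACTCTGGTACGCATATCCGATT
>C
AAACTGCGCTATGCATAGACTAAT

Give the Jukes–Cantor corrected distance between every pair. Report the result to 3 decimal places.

d(A,B) = 0.708, d(A,C) = 0.708, d(B,C) = 0.520

A–B: 11/24 sites differ → p ≈ 0.458333, d = −0.75 ln(1 − 0.611111) = 0.708346 ≈ 0.708.
A–C: 11/24 sites differ → p ≈ 0.458333, d = −0.75 ln(1 − 0.611111) = 0.708346 ≈ 0.708.
B–C: 9/24 sites differ → p = 0.375, d = −0.75 ln(1 − 0.5) = 0.519860 ≈ 0.520.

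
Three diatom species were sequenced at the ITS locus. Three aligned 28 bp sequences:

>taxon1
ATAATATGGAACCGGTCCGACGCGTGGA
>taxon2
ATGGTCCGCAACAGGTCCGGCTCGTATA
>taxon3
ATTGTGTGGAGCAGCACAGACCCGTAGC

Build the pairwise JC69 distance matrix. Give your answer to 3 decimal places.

d(taxon1,taxon2) = 0.485, d(taxon1,taxon3) = 0.556, d(taxon2,taxon3) = 0.635

taxon1–taxon2: 10/28 sites differ → p ≈ 0.357143, d = −0.75 ln(1 − 0.476191) = 0.484971 ≈ 0.485.
taxon1–taxon3: 11/28 sites differ → p ≈ 0.392857, d = −0.75 ln(1 − 0.523809) = 0.556452 ≈ 0.556.
taxon2–taxon3: 12/28 sites differ → p ≈ 0.428571, d = −0.75 ln(1 − 0.571428) = 0.635472 ≈ 0.635.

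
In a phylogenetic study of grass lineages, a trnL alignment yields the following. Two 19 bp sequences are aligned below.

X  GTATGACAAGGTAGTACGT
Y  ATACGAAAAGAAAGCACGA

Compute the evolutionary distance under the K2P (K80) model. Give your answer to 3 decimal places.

0.527

Of 19 sites, 4 differences are transitions and 3 are transversions, so P = 4/19 ≈ 0.210526 and Q = 3/19 ≈ 0.157895.
Under the Kimura two-parameter model, d = −½ ln(1 − 2P − Q) − ¼ ln(1 − 2Q).
1 − 2P − Q = 0.421053, giving −½ ln(0.421053) = 0.432498.
1 − 2Q = 0.68421, giving −¼ ln(0.68421) = 0.094873.
d = 0.432498 + 0.094873 = 0.527371.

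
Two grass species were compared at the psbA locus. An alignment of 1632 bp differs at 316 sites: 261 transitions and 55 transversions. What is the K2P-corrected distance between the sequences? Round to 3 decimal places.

0.236

P = 261/1632 ≈ 0.159926 and Q = 55/1632 ≈ 0.033701.
Under the Kimura two-parameter model, d = −½ ln(1 − 2P − Q) − ¼ ln(1 − 2Q).
1 − 2P − Q = 0.646447, giving −½ ln(0.646447) = 0.218132.
1 − 2Q = 0.932598, giving −¼ ln(0.932598) = 0.017445.
d = 0.218132 + 0.017445 = 0.235577.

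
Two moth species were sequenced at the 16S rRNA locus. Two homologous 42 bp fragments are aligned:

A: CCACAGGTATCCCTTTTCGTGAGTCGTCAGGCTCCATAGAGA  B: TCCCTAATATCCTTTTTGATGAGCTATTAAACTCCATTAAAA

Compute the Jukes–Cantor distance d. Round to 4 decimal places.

The sequences differ at 17 of 42 sites, so p = 17/42 ≈ 0.404762.
d = −(3/4) ln(1 − 4p/3) = −0.75 ln(1 − 0.539683) = −0.75 ln(0.460317)
  = −0.75 × (-0.775840) = 0.581880 substitutions/site.

0.5819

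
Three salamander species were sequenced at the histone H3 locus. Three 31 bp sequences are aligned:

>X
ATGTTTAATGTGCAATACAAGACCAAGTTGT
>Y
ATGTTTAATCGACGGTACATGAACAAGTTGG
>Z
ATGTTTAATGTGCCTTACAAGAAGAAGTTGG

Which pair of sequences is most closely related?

X–Y: 8/31 differ, p = 0.258, d = 0.316.
X–Z: 5/31 differ, p = 0.161, d = 0.182.
Y–Z: 7/31 differ, p = 0.226, d = 0.269.
The smallest distance is between X and Z.

X and Z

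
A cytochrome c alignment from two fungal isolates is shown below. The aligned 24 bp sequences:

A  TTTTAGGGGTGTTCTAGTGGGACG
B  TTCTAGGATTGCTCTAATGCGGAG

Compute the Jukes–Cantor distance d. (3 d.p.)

0.441

The sequences differ at 8 of 24 sites (3, 8, 9, 12, 17, 20, 22, 23), so p = 8/24 ≈ 0.333333.
d = −(3/4) ln(1 − 4p/3) = −0.75 ln(1 − 0.444444) = −0.75 ln(0.555556)
  = −0.75 × (-0.587786) = 0.440840 substitutions/site.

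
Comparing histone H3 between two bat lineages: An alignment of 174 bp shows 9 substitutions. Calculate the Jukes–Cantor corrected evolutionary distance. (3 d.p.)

p = 9/174 ≈ 0.051724.
d = −(3/4) ln(1 − 4p/3) = −0.75 ln(1 − 0.068965) = −0.75 ln(0.931035)
  = −0.75 × (-0.071458) = 0.053594 substitutions/site.

0.054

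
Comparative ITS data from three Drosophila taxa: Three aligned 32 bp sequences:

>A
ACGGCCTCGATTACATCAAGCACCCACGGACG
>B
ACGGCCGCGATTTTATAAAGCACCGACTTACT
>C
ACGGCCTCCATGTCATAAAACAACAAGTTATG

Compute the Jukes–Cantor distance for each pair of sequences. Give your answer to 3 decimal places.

d(A,B) = 0.304, d(A,C) = 0.460, d(B,C) = 0.404

A–B: 8/32 sites differ → p = 0.25, d = −0.75 ln(1 − 0.333333) = 0.304098 ≈ 0.304.
A–C: 11/32 sites differ → p = 0.34375, d = −0.75 ln(1 − 0.458333) = 0.459828 ≈ 0.460.
B–C: 10/32 sites differ → p = 0.3125, d = −0.75 ln(1 − 0.416667) = 0.404248 ≈ 0.404.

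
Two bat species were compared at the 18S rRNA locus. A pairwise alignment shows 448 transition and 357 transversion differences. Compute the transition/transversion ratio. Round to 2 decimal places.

R = 448/357 = 1.254901… ≈ 1.25 (to 2 d.p.).

1.25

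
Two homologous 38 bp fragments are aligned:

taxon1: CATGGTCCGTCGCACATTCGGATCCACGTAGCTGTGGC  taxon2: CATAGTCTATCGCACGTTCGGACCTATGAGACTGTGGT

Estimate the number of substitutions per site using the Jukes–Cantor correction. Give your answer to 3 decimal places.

0.366

The sequences differ at 11 of 38 sites, so p = 11/38 ≈ 0.289474.
d = −(3/4) ln(1 − 4p/3) = −0.75 ln(1 − 0.385965) = −0.75 ln(0.614035)
  = −0.75 × (-0.487703) = 0.365777 substitutions/site.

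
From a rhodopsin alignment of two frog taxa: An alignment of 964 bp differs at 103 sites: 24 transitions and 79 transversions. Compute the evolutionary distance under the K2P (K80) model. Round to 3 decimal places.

P = 24/964 ≈ 0.024896 and Q = 79/964 ≈ 0.08195.
Under the Kimura two-parameter model, d = −½ ln(1 − 2P − Q) − ¼ ln(1 − 2Q).
1 − 2P − Q = 0.868258, giving −½ ln(0.868258) = 0.070633.
1 − 2Q = 0.8361, giving −¼ ln(0.8361) = 0.044752.
d = 0.070633 + 0.044752 = 0.115385.

0.115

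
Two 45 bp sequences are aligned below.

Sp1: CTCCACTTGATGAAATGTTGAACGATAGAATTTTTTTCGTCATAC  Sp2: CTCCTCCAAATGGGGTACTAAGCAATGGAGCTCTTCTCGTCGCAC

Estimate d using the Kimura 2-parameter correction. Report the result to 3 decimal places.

Of 45 sites, 17 differences are transitions and 2 are transversions, so P = 17/45 ≈ 0.377778 and Q = 2/45 ≈ 0.044444.
Under the Kimura two-parameter model, d = −½ ln(1 − 2P − Q) − ¼ ln(1 − 2Q).
1 − 2P − Q = 0.2, giving −½ ln(0.2) = 0.804719.
1 − 2Q = 0.911112, giving −¼ ln(0.911112) = 0.023272.
d = 0.804719 + 0.023272 = 0.827991.

0.828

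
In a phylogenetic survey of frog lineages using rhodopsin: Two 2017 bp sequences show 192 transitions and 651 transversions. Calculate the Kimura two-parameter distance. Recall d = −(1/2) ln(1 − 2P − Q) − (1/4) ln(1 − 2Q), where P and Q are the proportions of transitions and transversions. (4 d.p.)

P = 192/2017 ≈ 0.095191 and Q = 651/2017 ≈ 0.322757.
Under the Kimura two-parameter model, d = −½ ln(1 − 2P − Q) − ¼ ln(1 − 2Q).
1 − 2P − Q = 0.486861, giving −½ ln(0.486861) = 0.359888.
1 − 2Q = 0.354486, giving −¼ ln(0.354486) = 0.259272.
d = 0.359888 + 0.259272 = 0.619160.

0.6192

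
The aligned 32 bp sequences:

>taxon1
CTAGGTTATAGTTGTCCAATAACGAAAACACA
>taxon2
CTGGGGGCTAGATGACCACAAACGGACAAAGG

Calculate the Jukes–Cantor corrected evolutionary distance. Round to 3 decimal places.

The sequences differ at 13 of 32 sites, so p = 13/32 = 0.40625.
d = −(3/4) ln(1 − 4p/3) = −0.75 ln(1 − 0.541667) = −0.75 ln(0.458333)
  = −0.75 × (-0.780159) = 0.585119 substitutions/site.

0.585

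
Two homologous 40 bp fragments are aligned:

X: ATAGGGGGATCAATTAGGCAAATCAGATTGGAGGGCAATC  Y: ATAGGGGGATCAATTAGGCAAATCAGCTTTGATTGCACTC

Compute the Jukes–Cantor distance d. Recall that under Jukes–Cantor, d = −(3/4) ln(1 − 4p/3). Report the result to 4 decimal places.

The sequences differ at 5 of 40 sites (27, 30, 33, 34, 38), so p = 5/40 = 0.125.
d = −(3/4) ln(1 − 4p/3) = −0.75 ln(1 − 0.166667) = −0.75 ln(0.833333)
  = −0.75 × (-0.182322) = 0.136742 substitutions/site.

0.1367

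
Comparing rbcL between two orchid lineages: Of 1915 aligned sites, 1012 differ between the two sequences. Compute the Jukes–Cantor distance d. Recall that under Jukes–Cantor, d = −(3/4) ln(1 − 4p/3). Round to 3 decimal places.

0.915

p = 1012/1915 ≈ 0.52846.
d = −(3/4) ln(1 − 4p/3) = −0.75 ln(1 − 0.704613) = −0.75 ln(0.295387)
  = −0.75 × (-1.219469) = 0.914602 substitutions/site.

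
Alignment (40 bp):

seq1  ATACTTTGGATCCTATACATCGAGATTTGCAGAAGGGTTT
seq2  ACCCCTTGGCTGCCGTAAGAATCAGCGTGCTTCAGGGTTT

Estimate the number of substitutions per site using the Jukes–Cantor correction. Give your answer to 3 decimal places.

0.824

The sequences differ at 20 of 40 sites, so p = 20/40 = 0.5.
d = −(3/4) ln(1 − 4p/3) = −0.75 ln(1 − 0.666667) = −0.75 ln(0.333333)
  = −0.75 × (-1.098613) = 0.823960 substitutions/site.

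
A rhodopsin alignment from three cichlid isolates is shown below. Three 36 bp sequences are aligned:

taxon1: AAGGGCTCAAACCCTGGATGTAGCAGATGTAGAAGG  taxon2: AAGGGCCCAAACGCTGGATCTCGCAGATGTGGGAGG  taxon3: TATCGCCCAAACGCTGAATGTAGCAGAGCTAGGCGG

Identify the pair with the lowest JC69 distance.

taxon1 and taxon2

taxon1–taxon2: 6/36 differ, p = 0.167, d = 0.188.
taxon1–taxon3: 10/36 differ, p = 0.278, d = 0.347.
taxon2–taxon3: 10/36 differ, p = 0.278, d = 0.347.
The smallest distance is between taxon1 and taxon2.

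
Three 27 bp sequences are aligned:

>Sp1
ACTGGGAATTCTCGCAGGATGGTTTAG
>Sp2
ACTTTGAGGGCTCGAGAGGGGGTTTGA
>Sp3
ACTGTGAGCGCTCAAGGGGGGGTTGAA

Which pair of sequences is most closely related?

Sp1–Sp2: 12/27 differ, p = 0.444, d = 0.673.
Sp1–Sp3: 11/27 differ, p = 0.407, d = 0.588.
Sp2–Sp3: 6/27 differ, p = 0.222, d = 0.264.
The smallest distance is between Sp2 and Sp3.

Sp2 and Sp3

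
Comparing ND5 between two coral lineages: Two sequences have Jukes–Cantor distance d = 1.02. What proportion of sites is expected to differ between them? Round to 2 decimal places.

0.56

p = (3/4)(1 − e^(−4d/3)) = 0.75 × (1 − e^(-1.36)) = 0.75 × (1 − 0.256661) = 0.557504.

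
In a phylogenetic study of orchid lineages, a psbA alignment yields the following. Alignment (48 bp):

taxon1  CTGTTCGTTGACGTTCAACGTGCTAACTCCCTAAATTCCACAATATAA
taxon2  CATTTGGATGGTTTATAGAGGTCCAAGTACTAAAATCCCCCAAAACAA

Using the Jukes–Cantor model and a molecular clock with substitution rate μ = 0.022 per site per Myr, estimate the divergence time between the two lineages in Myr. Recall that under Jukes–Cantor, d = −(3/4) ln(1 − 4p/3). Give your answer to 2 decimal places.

The sequences differ at 22 of 48 sites, so p = 22/48 ≈ 0.458333.
d = −(3/4) ln(1 − 4p/3) = −0.75 ln(1 − 0.611111) = −0.75 ln(0.388889)
  = −0.75 × (-0.944461) = 0.708346 substitutions/site.
Under a molecular clock d = 2μt, so t = d/(2μ) = 0.708346 / (2 × 0.022) = 16.10 Myr.

16.10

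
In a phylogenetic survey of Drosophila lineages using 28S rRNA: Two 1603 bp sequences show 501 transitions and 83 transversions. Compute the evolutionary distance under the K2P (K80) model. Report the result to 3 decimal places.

P = 501/1603 ≈ 0.312539 and Q = 83/1603 ≈ 0.051778.
Under the Kimura two-parameter model, d = −½ ln(1 − 2P − Q) − ¼ ln(1 − 2Q).
1 − 2P − Q = 0.323144, giving −½ ln(0.323144) = 0.564829.
1 − 2Q = 0.896444, giving −¼ ln(0.896444) = 0.027330.
d = 0.564829 + 0.027330 = 0.592159.

0.592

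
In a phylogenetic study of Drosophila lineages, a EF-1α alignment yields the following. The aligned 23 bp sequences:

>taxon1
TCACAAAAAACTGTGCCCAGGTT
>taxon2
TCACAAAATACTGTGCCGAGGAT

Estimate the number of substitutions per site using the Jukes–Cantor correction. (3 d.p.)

The sequences differ at 3 of 23 sites (9, 18, 22), so p = 3/23 ≈ 0.130435.
d = −(3/4) ln(1 − 4p/3) = −0.75 ln(1 − 0.173913) = −0.75 ln(0.826087)
  = −0.75 × (-0.191055) = 0.143291 substitutions/site.

0.143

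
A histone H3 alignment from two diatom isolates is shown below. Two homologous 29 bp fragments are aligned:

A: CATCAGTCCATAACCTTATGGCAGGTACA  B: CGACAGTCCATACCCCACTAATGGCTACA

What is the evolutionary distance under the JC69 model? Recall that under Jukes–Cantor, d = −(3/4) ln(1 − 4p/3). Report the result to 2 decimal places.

The sequences differ at 11 of 29 sites, so p = 11/29 ≈ 0.37931.
d = −(3/4) ln(1 − 4p/3) = −0.75 ln(1 − 0.505747) = −0.75 ln(0.494253)
  = −0.75 × (-0.704708) = 0.528531 substitutions/site.

0.53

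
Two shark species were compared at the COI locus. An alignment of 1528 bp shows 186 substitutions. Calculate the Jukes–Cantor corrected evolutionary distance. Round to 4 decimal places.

0.1328

p = 186/1528 ≈ 0.121728.
d = −(3/4) ln(1 − 4p/3) = −0.75 ln(1 − 0.162304) = −0.75 ln(0.837696)
  = −0.75 × (-0.177100) = 0.132825 substitutions/site.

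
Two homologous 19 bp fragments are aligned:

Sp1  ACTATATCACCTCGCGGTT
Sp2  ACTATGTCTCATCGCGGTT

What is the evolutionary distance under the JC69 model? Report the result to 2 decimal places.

The sequences differ at 3 of 19 sites (6, 9, 11), so p = 3/19 ≈ 0.157895.
d = −(3/4) ln(1 − 4p/3) = −0.75 ln(1 − 0.210527) = −0.75 ln(0.789473)
  = −0.75 × (-0.236390) = 0.177293 substitutions/site.

0.18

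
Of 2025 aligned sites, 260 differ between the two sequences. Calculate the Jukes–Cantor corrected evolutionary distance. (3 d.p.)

0.141

p = 260/2025 ≈ 0.128395.
d = −(3/4) ln(1 − 4p/3) = −0.75 ln(1 − 0.171193) = −0.75 ln(0.828807)
  = −0.75 × (-0.187768) = 0.140826 substitutions/site.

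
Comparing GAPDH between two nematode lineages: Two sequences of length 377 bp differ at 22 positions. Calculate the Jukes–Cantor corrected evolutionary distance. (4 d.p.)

0.0608

p = 22/377 ≈ 0.058355.
d = −(3/4) ln(1 − 4p/3) = −0.75 ln(1 − 0.077807) = −0.75 ln(0.922193)
  = −0.75 × (-0.081001) = 0.060751 substitutions/site.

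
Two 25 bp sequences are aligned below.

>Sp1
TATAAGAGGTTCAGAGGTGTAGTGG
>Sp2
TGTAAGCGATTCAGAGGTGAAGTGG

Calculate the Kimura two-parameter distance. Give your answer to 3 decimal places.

Of 25 sites, 2 differences are transitions and 2 are transversions, so P = 2/25 = 0.08 and Q = 2/25 = 0.08.
Under the Kimura two-parameter model, d = −½ ln(1 − 2P − Q) − ¼ ln(1 − 2Q).
1 − 2P − Q = 0.76, giving −½ ln(0.76) = 0.137218.
1 − 2Q = 0.84, giving −¼ ln(0.84) = 0.043588.
d = 0.137218 + 0.043588 = 0.180806.

0.181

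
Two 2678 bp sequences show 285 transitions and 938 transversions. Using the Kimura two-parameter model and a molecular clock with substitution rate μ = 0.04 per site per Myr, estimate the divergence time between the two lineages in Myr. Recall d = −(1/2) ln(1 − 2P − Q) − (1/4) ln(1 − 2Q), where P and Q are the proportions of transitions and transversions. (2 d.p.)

8.94

P = 285/2678 ≈ 0.106423 and Q = 938/2678 ≈ 0.350261.
Under the Kimura two-parameter model, d = −½ ln(1 − 2P − Q) − ¼ ln(1 − 2Q).
1 − 2P − Q = 0.436893, giving −½ ln(0.436893) = 0.414033.
1 − 2Q = 0.299478, giving −¼ ln(0.299478) = 0.301429.
d = 0.414033 + 0.301429 = 0.715462.
Under a molecular clock d = 2μt, so t = d/(2μ) = 0.715462 / (2 × 0.04) = 8.94 Myr.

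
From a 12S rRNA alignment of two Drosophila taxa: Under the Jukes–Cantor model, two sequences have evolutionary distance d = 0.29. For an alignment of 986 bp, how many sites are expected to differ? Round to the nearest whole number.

237

Invert JC69: p = (3/4)(1 − e^(−4d/3)) = 0.75 × (1 − e^(-0.386667)) = 0.75 × (1 − 0.679317) = 0.240512.
Expected differing sites = pL ≈ 0.240512 × 986 = 237.144832 ≈ 237.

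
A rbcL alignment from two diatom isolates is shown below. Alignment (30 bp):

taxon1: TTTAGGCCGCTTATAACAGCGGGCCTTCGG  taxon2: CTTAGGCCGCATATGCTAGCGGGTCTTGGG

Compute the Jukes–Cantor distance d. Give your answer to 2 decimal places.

0.28

The sequences differ at 7 of 30 sites (1, 11, 15, 16, 17, 24, 28), so p = 7/30 ≈ 0.233333.
d = −(3/4) ln(1 − 4p/3) = −0.75 ln(1 − 0.311111) = −0.75 ln(0.688889)
  = −0.75 × (-0.372675) = 0.279506 substitutions/site.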